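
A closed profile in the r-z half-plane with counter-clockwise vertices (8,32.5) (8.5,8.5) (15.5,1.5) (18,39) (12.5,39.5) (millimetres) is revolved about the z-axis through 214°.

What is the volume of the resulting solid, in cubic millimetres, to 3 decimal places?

Profile (r,z), 5 vertices: (8,32.5) (8.5,8.5) (15.5,1.5) (18,39) (12.5,39.5)
edge 0: (8,32.5)→(8.5,8.5)  cross = 8·8.5 − 8.5·32.5 = -208.2500; (r_i+r_j)·cross = 16.5·-208.2500 = -3436.1250
edge 1: (8.5,8.5)→(15.5,1.5)  cross = 8.5·1.5 − 15.5·8.5 = -119.0000; (r_i+r_j)·cross = 24·-119.0000 = -2856.0000
edge 2: (15.5,1.5)→(18,39)  cross = 15.5·39 − 18·1.5 = 577.5000; (r_i+r_j)·cross = 33.5·577.5000 = 19346.2500
edge 3: (18,39)→(12.5,39.5)  cross = 18·39.5 − 12.5·39 = 223.5000; (r_i+r_j)·cross = 30.5·223.5000 = 6816.7500
edge 4: (12.5,39.5)→(8,32.5)  cross = 12.5·32.5 − 8·39.5 = 90.2500; (r_i+r_j)·cross = 20.5·90.2500 = 1850.1250
Σcross = 564.0000 → A = |Σcross|/2 = 282.0000 mm²
Σ(r_i+r_j)·cross = 21721.0000 → first moment M = |Σ|/6 = 3620.1667
R_c = M/A = 3620.1667/282.0000 = 12.8375 mm
θ = 214° = 3.735005 rad
V = θ·R_c·A = 3.735005·12.8375·282.0000 = 13521.339 mm³

Volume = 13521.339 mm³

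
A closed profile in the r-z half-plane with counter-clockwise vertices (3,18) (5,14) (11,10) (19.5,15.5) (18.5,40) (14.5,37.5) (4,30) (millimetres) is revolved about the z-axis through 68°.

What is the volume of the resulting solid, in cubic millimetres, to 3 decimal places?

Profile (r,z), 7 vertices: (3,18) (5,14) (11,10) (19.5,15.5) (18.5,40) (14.5,37.5) (4,30)
edge 0: (3,18)→(5,14)  cross = 3·14 − 5·18 = -48.0000; (r_i+r_j)·cross = 8·-48.0000 = -384.0000
edge 1: (5,14)→(11,10)  cross = 5·10 − 11·14 = -104.0000; (r_i+r_j)·cross = 16·-104.0000 = -1664.0000
edge 2: (11,10)→(19.5,15.5)  cross = 11·15.5 − 19.5·10 = -24.5000; (r_i+r_j)·cross = 30.5·-24.5000 = -747.2500
edge 3: (19.5,15.5)→(18.5,40)  cross = 19.5·40 − 18.5·15.5 = 493.2500; (r_i+r_j)·cross = 38·493.2500 = 18743.5000
edge 4: (18.5,40)→(14.5,37.5)  cross = 18.5·37.5 − 14.5·40 = 113.7500; (r_i+r_j)·cross = 33·113.7500 = 3753.7500
edge 5: (14.5,37.5)→(4,30)  cross = 14.5·30 − 4·37.5 = 285.0000; (r_i+r_j)·cross = 18.5·285.0000 = 5272.5000
edge 6: (4,30)→(3,18)  cross = 4·18 − 3·30 = -18.0000; (r_i+r_j)·cross = 7·-18.0000 = -126.0000
Σcross = 697.5000 → A = |Σcross|/2 = 348.7500 mm²
Σ(r_i+r_j)·cross = 24848.5000 → first moment M = |Σ|/6 = 4141.4167
R_c = M/A = 4141.4167/348.7500 = 11.8750 mm
θ = 68° = 1.186824 rad
V = θ·R_c·A = 1.186824·11.8750·348.7500 = 4915.132 mm³

Volume = 4915.132 mm³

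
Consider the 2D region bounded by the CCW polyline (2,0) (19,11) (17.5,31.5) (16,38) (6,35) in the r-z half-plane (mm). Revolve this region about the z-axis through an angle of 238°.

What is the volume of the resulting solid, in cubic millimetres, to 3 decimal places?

Volume = 18982.210 mm³

Profile (r,z), 5 vertices: (2,0) (19,11) (17.5,31.5) (16,38) (6,35)
edge 0: (2,0)→(19,11)  cross = 2·11 − 19·0 = 22.0000; (r_i+r_j)·cross = 21·22.0000 = 462.0000
edge 1: (19,11)→(17.5,31.5)  cross = 19·31.5 − 17.5·11 = 406.0000; (r_i+r_j)·cross = 36.5·406.0000 = 14819.0000
edge 2: (17.5,31.5)→(16,38)  cross = 17.5·38 − 16·31.5 = 161.0000; (r_i+r_j)·cross = 33.5·161.0000 = 5393.5000
edge 3: (16,38)→(6,35)  cross = 16·35 − 6·38 = 332.0000; (r_i+r_j)·cross = 22·332.0000 = 7304.0000
edge 4: (6,35)→(2,0)  cross = 6·0 − 2·35 = -70.0000; (r_i+r_j)·cross = 8·-70.0000 = -560.0000
Σcross = 851.0000 → A = |Σcross|/2 = 425.5000 mm²
Σ(r_i+r_j)·cross = 27418.5000 → first moment M = |Σ|/6 = 4569.7500
R_c = M/A = 4569.7500/425.5000 = 10.7397 mm
θ = 238° = 4.153884 rad
V = θ·R_c·A = 4.153884·10.7397·425.5000 = 18982.210 mm³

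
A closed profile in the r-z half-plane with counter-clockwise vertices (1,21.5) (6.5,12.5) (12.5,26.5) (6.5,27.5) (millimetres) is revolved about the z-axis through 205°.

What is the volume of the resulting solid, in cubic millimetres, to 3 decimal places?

Volume = 2057.307 mm³

Profile (r,z), 4 vertices: (1,21.5) (6.5,12.5) (12.5,26.5) (6.5,27.5)
edge 0: (1,21.5)→(6.5,12.5)  cross = 1·12.5 − 6.5·21.5 = -127.2500; (r_i+r_j)·cross = 7.5·-127.2500 = -954.3750
edge 1: (6.5,12.5)→(12.5,26.5)  cross = 6.5·26.5 − 12.5·12.5 = 16.0000; (r_i+r_j)·cross = 19·16.0000 = 304.0000
edge 2: (12.5,26.5)→(6.5,27.5)  cross = 12.5·27.5 − 6.5·26.5 = 171.5000; (r_i+r_j)·cross = 19·171.5000 = 3258.5000
edge 3: (6.5,27.5)→(1,21.5)  cross = 6.5·21.5 − 1·27.5 = 112.2500; (r_i+r_j)·cross = 7.5·112.2500 = 841.8750
Σcross = 172.5000 → A = |Σcross|/2 = 86.2500 mm²
Σ(r_i+r_j)·cross = 3450.0000 → first moment M = |Σ|/6 = 575.0000
R_c = M/A = 575.0000/86.2500 = 6.6667 mm
θ = 205° = 3.577925 rad
V = θ·R_c·A = 3.577925·6.6667·86.2500 = 2057.307 mm³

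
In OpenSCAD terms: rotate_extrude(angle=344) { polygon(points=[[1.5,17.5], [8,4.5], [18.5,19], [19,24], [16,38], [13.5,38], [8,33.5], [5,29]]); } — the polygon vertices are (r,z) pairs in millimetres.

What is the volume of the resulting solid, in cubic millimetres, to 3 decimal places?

Volume = 22627.696 mm³

Profile (r,z), 8 vertices: (1.5,17.5) (8,4.5) (18.5,19) (19,24) (16,38) (13.5,38) (8,33.5) (5,29)
edge 0: (1.5,17.5)→(8,4.5)  cross = 1.5·4.5 − 8·17.5 = -133.2500; (r_i+r_j)·cross = 9.5·-133.2500 = -1265.8750
edge 1: (8,4.5)→(18.5,19)  cross = 8·19 − 18.5·4.5 = 68.7500; (r_i+r_j)·cross = 26.5·68.7500 = 1821.8750
edge 2: (18.5,19)→(19,24)  cross = 18.5·24 − 19·19 = 83.0000; (r_i+r_j)·cross = 37.5·83.0000 = 3112.5000
edge 3: (19,24)→(16,38)  cross = 19·38 − 16·24 = 338.0000; (r_i+r_j)·cross = 35·338.0000 = 11830.0000
edge 4: (16,38)→(13.5,38)  cross = 16·38 − 13.5·38 = 95.0000; (r_i+r_j)·cross = 29.5·95.0000 = 2802.5000
edge 5: (13.5,38)→(8,33.5)  cross = 13.5·33.5 − 8·38 = 148.2500; (r_i+r_j)·cross = 21.5·148.2500 = 3187.3750
edge 6: (8,33.5)→(5,29)  cross = 8·29 − 5·33.5 = 64.5000; (r_i+r_j)·cross = 13·64.5000 = 838.5000
edge 7: (5,29)→(1.5,17.5)  cross = 5·17.5 − 1.5·29 = 44.0000; (r_i+r_j)·cross = 6.5·44.0000 = 286.0000
Σcross = 708.2500 → A = |Σcross|/2 = 354.1250 mm²
Σ(r_i+r_j)·cross = 22612.8750 → first moment M = |Σ|/6 = 3768.8125
R_c = M/A = 3768.8125/354.1250 = 10.6426 mm
θ = 344° = 6.003933 rad
V = θ·R_c·A = 6.003933·10.6426·354.1250 = 22627.696 mm³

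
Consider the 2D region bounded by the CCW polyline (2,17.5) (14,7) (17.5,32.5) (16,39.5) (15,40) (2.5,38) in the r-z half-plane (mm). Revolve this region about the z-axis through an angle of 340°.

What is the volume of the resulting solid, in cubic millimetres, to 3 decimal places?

Volume = 21824.702 mm³

Profile (r,z), 6 vertices: (2,17.5) (14,7) (17.5,32.5) (16,39.5) (15,40) (2.5,38)
edge 0: (2,17.5)→(14,7)  cross = 2·7 − 14·17.5 = -231.0000; (r_i+r_j)·cross = 16·-231.0000 = -3696.0000
edge 1: (14,7)→(17.5,32.5)  cross = 14·32.5 − 17.5·7 = 332.5000; (r_i+r_j)·cross = 31.5·332.5000 = 10473.7500
edge 2: (17.5,32.5)→(16,39.5)  cross = 17.5·39.5 − 16·32.5 = 171.2500; (r_i+r_j)·cross = 33.5·171.2500 = 5736.8750
edge 3: (16,39.5)→(15,40)  cross = 16·40 − 15·39.5 = 47.5000; (r_i+r_j)·cross = 31·47.5000 = 1472.5000
edge 4: (15,40)→(2.5,38)  cross = 15·38 − 2.5·40 = 470.0000; (r_i+r_j)·cross = 17.5·470.0000 = 8225.0000
edge 5: (2.5,38)→(2,17.5)  cross = 2.5·17.5 − 2·38 = -32.2500; (r_i+r_j)·cross = 4.5·-32.2500 = -145.1250
Σcross = 758.0000 → A = |Σcross|/2 = 379.0000 mm²
Σ(r_i+r_j)·cross = 22067.0000 → first moment M = |Σ|/6 = 3677.8333
R_c = M/A = 3677.8333/379.0000 = 9.7040 mm
θ = 340° = 5.934119 rad
V = θ·R_c·A = 5.934119·9.7040·379.0000 = 21824.702 mm³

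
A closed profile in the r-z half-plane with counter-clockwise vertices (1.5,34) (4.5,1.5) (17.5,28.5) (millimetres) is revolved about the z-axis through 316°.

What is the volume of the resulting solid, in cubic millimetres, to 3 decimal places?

Volume = 10876.284 mm³

Profile (r,z), 3 vertices: (1.5,34) (4.5,1.5) (17.5,28.5)
edge 0: (1.5,34)→(4.5,1.5)  cross = 1.5·1.5 − 4.5·34 = -150.7500; (r_i+r_j)·cross = 6·-150.7500 = -904.5000
edge 1: (4.5,1.5)→(17.5,28.5)  cross = 4.5·28.5 − 17.5·1.5 = 102.0000; (r_i+r_j)·cross = 22·102.0000 = 2244.0000
edge 2: (17.5,28.5)→(1.5,34)  cross = 17.5·34 − 1.5·28.5 = 552.2500; (r_i+r_j)·cross = 19·552.2500 = 10492.7500
Σcross = 503.5000 → A = |Σcross|/2 = 251.7500 mm²
Σ(r_i+r_j)·cross = 11832.2500 → first moment M = |Σ|/6 = 1972.0417
R_c = M/A = 1972.0417/251.7500 = 7.8333 mm
θ = 316° = 5.515240 rad
V = θ·R_c·A = 5.515240·7.8333·251.7500 = 10876.284 mm³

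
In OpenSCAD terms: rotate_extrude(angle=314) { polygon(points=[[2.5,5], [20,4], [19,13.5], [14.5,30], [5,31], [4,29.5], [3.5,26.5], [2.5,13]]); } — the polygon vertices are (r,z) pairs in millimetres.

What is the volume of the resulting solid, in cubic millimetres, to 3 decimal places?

Volume = 21853.973 mm³

Profile (r,z), 8 vertices: (2.5,5) (20,4) (19,13.5) (14.5,30) (5,31) (4,29.5) (3.5,26.5) (2.5,13)
edge 0: (2.5,5)→(20,4)  cross = 2.5·4 − 20·5 = -90.0000; (r_i+r_j)·cross = 22.5·-90.0000 = -2025.0000
edge 1: (20,4)→(19,13.5)  cross = 20·13.5 − 19·4 = 194.0000; (r_i+r_j)·cross = 39·194.0000 = 7566.0000
edge 2: (19,13.5)→(14.5,30)  cross = 19·30 − 14.5·13.5 = 374.2500; (r_i+r_j)·cross = 33.5·374.2500 = 12537.3750
edge 3: (14.5,30)→(5,31)  cross = 14.5·31 − 5·30 = 299.5000; (r_i+r_j)·cross = 19.5·299.5000 = 5840.2500
edge 4: (5,31)→(4,29.5)  cross = 5·29.5 − 4·31 = 23.5000; (r_i+r_j)·cross = 9·23.5000 = 211.5000
edge 5: (4,29.5)→(3.5,26.5)  cross = 4·26.5 − 3.5·29.5 = 2.7500; (r_i+r_j)·cross = 7.5·2.7500 = 20.6250
edge 6: (3.5,26.5)→(2.5,13)  cross = 3.5·13 − 2.5·26.5 = -20.7500; (r_i+r_j)·cross = 6·-20.7500 = -124.5000
edge 7: (2.5,13)→(2.5,5)  cross = 2.5·5 − 2.5·13 = -20.0000; (r_i+r_j)·cross = 5·-20.0000 = -100.0000
Σcross = 763.2500 → A = |Σcross|/2 = 381.6250 mm²
Σ(r_i+r_j)·cross = 23926.2500 → first moment M = |Σ|/6 = 3987.7083
R_c = M/A = 3987.7083/381.6250 = 10.4493 mm
θ = 314° = 5.480334 rad
V = θ·R_c·A = 5.480334·10.4493·381.6250 = 21853.973 mm³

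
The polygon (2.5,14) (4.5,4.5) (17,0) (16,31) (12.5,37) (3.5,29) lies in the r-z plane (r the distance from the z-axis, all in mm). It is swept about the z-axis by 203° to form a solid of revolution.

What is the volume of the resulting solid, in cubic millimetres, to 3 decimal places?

Profile (r,z), 6 vertices: (2.5,14) (4.5,4.5) (17,0) (16,31) (12.5,37) (3.5,29)
edge 0: (2.5,14)→(4.5,4.5)  cross = 2.5·4.5 − 4.5·14 = -51.7500; (r_i+r_j)·cross = 7·-51.7500 = -362.2500
edge 1: (4.5,4.5)→(17,0)  cross = 4.5·0 − 17·4.5 = -76.5000; (r_i+r_j)·cross = 21.5·-76.5000 = -1644.7500
edge 2: (17,0)→(16,31)  cross = 17·31 − 16·0 = 527.0000; (r_i+r_j)·cross = 33·527.0000 = 17391.0000
edge 3: (16,31)→(12.5,37)  cross = 16·37 − 12.5·31 = 204.5000; (r_i+r_j)·cross = 28.5·204.5000 = 5828.2500
edge 4: (12.5,37)→(3.5,29)  cross = 12.5·29 − 3.5·37 = 233.0000; (r_i+r_j)·cross = 16·233.0000 = 3728.0000
edge 5: (3.5,29)→(2.5,14)  cross = 3.5·14 − 2.5·29 = -23.5000; (r_i+r_j)·cross = 6·-23.5000 = -141.0000
Σcross = 812.7500 → A = |Σcross|/2 = 406.3750 mm²
Σ(r_i+r_j)·cross = 24799.2500 → first moment M = |Σ|/6 = 4133.2083
R_c = M/A = 4133.2083/406.3750 = 10.1709 mm
θ = 203° = 3.543018 rad
V = θ·R_c·A = 3.543018·10.1709·406.3750 = 14644.033 mm³

Volume = 14644.033 mm³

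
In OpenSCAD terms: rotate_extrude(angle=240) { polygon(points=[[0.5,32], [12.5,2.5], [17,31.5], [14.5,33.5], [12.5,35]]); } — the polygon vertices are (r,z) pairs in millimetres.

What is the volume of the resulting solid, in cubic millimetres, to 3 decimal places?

Volume = 11238.873 mm³

Profile (r,z), 5 vertices: (0.5,32) (12.5,2.5) (17,31.5) (14.5,33.5) (12.5,35)
edge 0: (0.5,32)→(12.5,2.5)  cross = 0.5·2.5 − 12.5·32 = -398.7500; (r_i+r_j)·cross = 13·-398.7500 = -5183.7500
edge 1: (12.5,2.5)→(17,31.5)  cross = 12.5·31.5 − 17·2.5 = 351.2500; (r_i+r_j)·cross = 29.5·351.2500 = 10361.8750
edge 2: (17,31.5)→(14.5,33.5)  cross = 17·33.5 − 14.5·31.5 = 112.7500; (r_i+r_j)·cross = 31.5·112.7500 = 3551.6250
edge 3: (14.5,33.5)→(12.5,35)  cross = 14.5·35 − 12.5·33.5 = 88.7500; (r_i+r_j)·cross = 27·88.7500 = 2396.2500
edge 4: (12.5,35)→(0.5,32)  cross = 12.5·32 − 0.5·35 = 382.5000; (r_i+r_j)·cross = 13·382.5000 = 4972.5000
Σcross = 536.5000 → A = |Σcross|/2 = 268.2500 mm²
Σ(r_i+r_j)·cross = 16098.5000 → first moment M = |Σ|/6 = 2683.0833
R_c = M/A = 2683.0833/268.2500 = 10.0022 mm
θ = 240° = 4.188790 rad
V = θ·R_c·A = 4.188790·10.0022·268.2500 = 11238.873 mm³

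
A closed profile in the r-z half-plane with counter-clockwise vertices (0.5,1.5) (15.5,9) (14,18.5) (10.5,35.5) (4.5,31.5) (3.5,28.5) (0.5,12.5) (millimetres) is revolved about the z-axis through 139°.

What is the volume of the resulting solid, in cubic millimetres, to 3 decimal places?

Volume = 5936.036 mm³

Profile (r,z), 7 vertices: (0.5,1.5) (15.5,9) (14,18.5) (10.5,35.5) (4.5,31.5) (3.5,28.5) (0.5,12.5)
edge 0: (0.5,1.5)→(15.5,9)  cross = 0.5·9 − 15.5·1.5 = -18.7500; (r_i+r_j)·cross = 16·-18.7500 = -300.0000
edge 1: (15.5,9)→(14,18.5)  cross = 15.5·18.5 − 14·9 = 160.7500; (r_i+r_j)·cross = 29.5·160.7500 = 4742.1250
edge 2: (14,18.5)→(10.5,35.5)  cross = 14·35.5 − 10.5·18.5 = 302.7500; (r_i+r_j)·cross = 24.5·302.7500 = 7417.3750
edge 3: (10.5,35.5)→(4.5,31.5)  cross = 10.5·31.5 − 4.5·35.5 = 171.0000; (r_i+r_j)·cross = 15·171.0000 = 2565.0000
edge 4: (4.5,31.5)→(3.5,28.5)  cross = 4.5·28.5 − 3.5·31.5 = 18.0000; (r_i+r_j)·cross = 8·18.0000 = 144.0000
edge 5: (3.5,28.5)→(0.5,12.5)  cross = 3.5·12.5 − 0.5·28.5 = 29.5000; (r_i+r_j)·cross = 4·29.5000 = 118.0000
edge 6: (0.5,12.5)→(0.5,1.5)  cross = 0.5·1.5 − 0.5·12.5 = -5.5000; (r_i+r_j)·cross = 1·-5.5000 = -5.5000
Σcross = 657.7500 → A = |Σcross|/2 = 328.8750 mm²
Σ(r_i+r_j)·cross = 14681.0000 → first moment M = |Σ|/6 = 2446.8333
R_c = M/A = 2446.8333/328.8750 = 7.4400 mm
θ = 139° = 2.426008 rad
V = θ·R_c·A = 2.426008·7.4400·328.8750 = 5936.036 mm³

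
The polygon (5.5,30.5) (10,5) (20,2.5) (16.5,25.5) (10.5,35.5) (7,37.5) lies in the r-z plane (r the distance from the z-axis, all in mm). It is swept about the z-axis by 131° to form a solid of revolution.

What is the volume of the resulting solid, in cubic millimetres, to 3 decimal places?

Profile (r,z), 6 vertices: (5.5,30.5) (10,5) (20,2.5) (16.5,25.5) (10.5,35.5) (7,37.5)
edge 0: (5.5,30.5)→(10,5)  cross = 5.5·5 − 10·30.5 = -277.5000; (r_i+r_j)·cross = 15.5·-277.5000 = -4301.2500
edge 1: (10,5)→(20,2.5)  cross = 10·2.5 − 20·5 = -75.0000; (r_i+r_j)·cross = 30·-75.0000 = -2250.0000
edge 2: (20,2.5)→(16.5,25.5)  cross = 20·25.5 − 16.5·2.5 = 468.7500; (r_i+r_j)·cross = 36.5·468.7500 = 17109.3750
edge 3: (16.5,25.5)→(10.5,35.5)  cross = 16.5·35.5 − 10.5·25.5 = 318.0000; (r_i+r_j)·cross = 27·318.0000 = 8586.0000
edge 4: (10.5,35.5)→(7,37.5)  cross = 10.5·37.5 − 7·35.5 = 145.2500; (r_i+r_j)·cross = 17.5·145.2500 = 2541.8750
edge 5: (7,37.5)→(5.5,30.5)  cross = 7·30.5 − 5.5·37.5 = 7.2500; (r_i+r_j)·cross = 12.5·7.2500 = 90.6250
Σcross = 586.7500 → A = |Σcross|/2 = 293.3750 mm²
Σ(r_i+r_j)·cross = 21776.6250 → first moment M = |Σ|/6 = 3629.4375
R_c = M/A = 3629.4375/293.3750 = 12.3713 mm
θ = 131° = 2.286381 rad
V = θ·R_c·A = 2.286381·12.3713·293.3750 = 8298.278 mm³

Volume = 8298.278 mm³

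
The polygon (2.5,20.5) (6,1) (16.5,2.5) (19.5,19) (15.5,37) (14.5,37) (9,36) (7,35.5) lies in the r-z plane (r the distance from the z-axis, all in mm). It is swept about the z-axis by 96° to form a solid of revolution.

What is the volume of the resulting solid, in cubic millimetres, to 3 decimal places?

Volume = 8536.650 mm³

Profile (r,z), 8 vertices: (2.5,20.5) (6,1) (16.5,2.5) (19.5,19) (15.5,37) (14.5,37) (9,36) (7,35.5)
edge 0: (2.5,20.5)→(6,1)  cross = 2.5·1 − 6·20.5 = -120.5000; (r_i+r_j)·cross = 8.5·-120.5000 = -1024.2500
edge 1: (6,1)→(16.5,2.5)  cross = 6·2.5 − 16.5·1 = -1.5000; (r_i+r_j)·cross = 22.5·-1.5000 = -33.7500
edge 2: (16.5,2.5)→(19.5,19)  cross = 16.5·19 − 19.5·2.5 = 264.7500; (r_i+r_j)·cross = 36·264.7500 = 9531.0000
edge 3: (19.5,19)→(15.5,37)  cross = 19.5·37 − 15.5·19 = 427.0000; (r_i+r_j)·cross = 35·427.0000 = 14945.0000
edge 4: (15.5,37)→(14.5,37)  cross = 15.5·37 − 14.5·37 = 37.0000; (r_i+r_j)·cross = 30·37.0000 = 1110.0000
edge 5: (14.5,37)→(9,36)  cross = 14.5·36 − 9·37 = 189.0000; (r_i+r_j)·cross = 23.5·189.0000 = 4441.5000
edge 6: (9,36)→(7,35.5)  cross = 9·35.5 − 7·36 = 67.5000; (r_i+r_j)·cross = 16·67.5000 = 1080.0000
edge 7: (7,35.5)→(2.5,20.5)  cross = 7·20.5 − 2.5·35.5 = 54.7500; (r_i+r_j)·cross = 9.5·54.7500 = 520.1250
Σcross = 918.0000 → A = |Σcross|/2 = 459.0000 mm²
Σ(r_i+r_j)·cross = 30569.6250 → first moment M = |Σ|/6 = 5094.9375
R_c = M/A = 5094.9375/459.0000 = 11.1001 mm
θ = 96° = 1.675516 rad
V = θ·R_c·A = 1.675516·11.1001·459.0000 = 8536.650 mm³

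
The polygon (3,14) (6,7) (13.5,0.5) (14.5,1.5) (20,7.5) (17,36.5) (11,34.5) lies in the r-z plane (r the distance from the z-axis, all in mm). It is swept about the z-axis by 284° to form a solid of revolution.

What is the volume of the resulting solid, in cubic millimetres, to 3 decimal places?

Profile (r,z), 7 vertices: (3,14) (6,7) (13.5,0.5) (14.5,1.5) (20,7.5) (17,36.5) (11,34.5)
edge 0: (3,14)→(6,7)  cross = 3·7 − 6·14 = -63.0000; (r_i+r_j)·cross = 9·-63.0000 = -567.0000
edge 1: (6,7)→(13.5,0.5)  cross = 6·0.5 − 13.5·7 = -91.5000; (r_i+r_j)·cross = 19.5·-91.5000 = -1784.2500
edge 2: (13.5,0.5)→(14.5,1.5)  cross = 13.5·1.5 − 14.5·0.5 = 13.0000; (r_i+r_j)·cross = 28·13.0000 = 364.0000
edge 3: (14.5,1.5)→(20,7.5)  cross = 14.5·7.5 − 20·1.5 = 78.7500; (r_i+r_j)·cross = 34.5·78.7500 = 2716.8750
edge 4: (20,7.5)→(17,36.5)  cross = 20·36.5 − 17·7.5 = 602.5000; (r_i+r_j)·cross = 37·602.5000 = 22292.5000
edge 5: (17,36.5)→(11,34.5)  cross = 17·34.5 − 11·36.5 = 185.0000; (r_i+r_j)·cross = 28·185.0000 = 5180.0000
edge 6: (11,34.5)→(3,14)  cross = 11·14 − 3·34.5 = 50.5000; (r_i+r_j)·cross = 14·50.5000 = 707.0000
Σcross = 775.2500 → A = |Σcross|/2 = 387.6250 mm²
Σ(r_i+r_j)·cross = 28909.1250 → first moment M = |Σ|/6 = 4818.1875
R_c = M/A = 4818.1875/387.6250 = 12.4300 mm
θ = 284° = 4.956735 rad
V = θ·R_c·A = 4.956735·12.4300·387.6250 = 23882.479 mm³

Volume = 23882.479 mm³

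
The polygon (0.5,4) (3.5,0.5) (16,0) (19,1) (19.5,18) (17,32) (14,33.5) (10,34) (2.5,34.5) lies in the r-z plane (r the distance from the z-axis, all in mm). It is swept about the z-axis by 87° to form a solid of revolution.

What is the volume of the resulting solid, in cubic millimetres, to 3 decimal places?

Profile (r,z), 9 vertices: (0.5,4) (3.5,0.5) (16,0) (19,1) (19.5,18) (17,32) (14,33.5) (10,34) (2.5,34.5)
edge 0: (0.5,4)→(3.5,0.5)  cross = 0.5·0.5 − 3.5·4 = -13.7500; (r_i+r_j)·cross = 4·-13.7500 = -55.0000
edge 1: (3.5,0.5)→(16,0)  cross = 3.5·0 − 16·0.5 = -8.0000; (r_i+r_j)·cross = 19.5·-8.0000 = -156.0000
edge 2: (16,0)→(19,1)  cross = 16·1 − 19·0 = 16.0000; (r_i+r_j)·cross = 35·16.0000 = 560.0000
edge 3: (19,1)→(19.5,18)  cross = 19·18 − 19.5·1 = 322.5000; (r_i+r_j)·cross = 38.5·322.5000 = 12416.2500
edge 4: (19.5,18)→(17,32)  cross = 19.5·32 − 17·18 = 318.0000; (r_i+r_j)·cross = 36.5·318.0000 = 11607.0000
edge 5: (17,32)→(14,33.5)  cross = 17·33.5 − 14·32 = 121.5000; (r_i+r_j)·cross = 31·121.5000 = 3766.5000
edge 6: (14,33.5)→(10,34)  cross = 14·34 − 10·33.5 = 141.0000; (r_i+r_j)·cross = 24·141.0000 = 3384.0000
edge 7: (10,34)→(2.5,34.5)  cross = 10·34.5 − 2.5·34 = 260.0000; (r_i+r_j)·cross = 12.5·260.0000 = 3250.0000
edge 8: (2.5,34.5)→(0.5,4)  cross = 2.5·4 − 0.5·34.5 = -7.2500; (r_i+r_j)·cross = 3·-7.2500 = -21.7500
Σcross = 1150.0000 → A = |Σcross|/2 = 575.0000 mm²
Σ(r_i+r_j)·cross = 34751.0000 → first moment M = |Σ|/6 = 5791.8333
R_c = M/A = 5791.8333/575.0000 = 10.0728 mm
θ = 87° = 1.518436 rad
V = θ·R_c·A = 1.518436·10.0728·575.0000 = 8794.531 mm³

Volume = 8794.531 mm³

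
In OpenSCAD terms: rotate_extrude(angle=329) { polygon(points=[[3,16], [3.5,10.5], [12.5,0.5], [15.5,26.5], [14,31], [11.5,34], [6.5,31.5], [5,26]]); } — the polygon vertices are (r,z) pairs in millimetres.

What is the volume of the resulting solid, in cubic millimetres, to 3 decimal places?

Volume = 15116.166 mm³

Profile (r,z), 8 vertices: (3,16) (3.5,10.5) (12.5,0.5) (15.5,26.5) (14,31) (11.5,34) (6.5,31.5) (5,26)
edge 0: (3,16)→(3.5,10.5)  cross = 3·10.5 − 3.5·16 = -24.5000; (r_i+r_j)·cross = 6.5·-24.5000 = -159.2500
edge 1: (3.5,10.5)→(12.5,0.5)  cross = 3.5·0.5 − 12.5·10.5 = -129.5000; (r_i+r_j)·cross = 16·-129.5000 = -2072.0000
edge 2: (12.5,0.5)→(15.5,26.5)  cross = 12.5·26.5 − 15.5·0.5 = 323.5000; (r_i+r_j)·cross = 28·323.5000 = 9058.0000
edge 3: (15.5,26.5)→(14,31)  cross = 15.5·31 − 14·26.5 = 109.5000; (r_i+r_j)·cross = 29.5·109.5000 = 3230.2500
edge 4: (14,31)→(11.5,34)  cross = 14·34 − 11.5·31 = 119.5000; (r_i+r_j)·cross = 25.5·119.5000 = 3047.2500
edge 5: (11.5,34)→(6.5,31.5)  cross = 11.5·31.5 − 6.5·34 = 141.2500; (r_i+r_j)·cross = 18·141.2500 = 2542.5000
edge 6: (6.5,31.5)→(5,26)  cross = 6.5·26 − 5·31.5 = 11.5000; (r_i+r_j)·cross = 11.5·11.5000 = 132.2500
edge 7: (5,26)→(3,16)  cross = 5·16 − 3·26 = 2.0000; (r_i+r_j)·cross = 8·2.0000 = 16.0000
Σcross = 553.2500 → A = |Σcross|/2 = 276.6250 mm²
Σ(r_i+r_j)·cross = 15795.0000 → first moment M = |Σ|/6 = 2632.5000
R_c = M/A = 2632.5000/276.6250 = 9.5165 mm
θ = 329° = 5.742133 rad
V = θ·R_c·A = 5.742133·9.5165·276.6250 = 15116.166 mm³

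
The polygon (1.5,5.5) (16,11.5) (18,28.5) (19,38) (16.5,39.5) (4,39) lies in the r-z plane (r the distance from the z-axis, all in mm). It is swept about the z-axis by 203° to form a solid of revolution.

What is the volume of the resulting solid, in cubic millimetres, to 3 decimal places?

Profile (r,z), 6 vertices: (1.5,5.5) (16,11.5) (18,28.5) (19,38) (16.5,39.5) (4,39)
edge 0: (1.5,5.5)→(16,11.5)  cross = 1.5·11.5 − 16·5.5 = -70.7500; (r_i+r_j)·cross = 17.5·-70.7500 = -1238.1250
edge 1: (16,11.5)→(18,28.5)  cross = 16·28.5 − 18·11.5 = 249.0000; (r_i+r_j)·cross = 34·249.0000 = 8466.0000
edge 2: (18,28.5)→(19,38)  cross = 18·38 − 19·28.5 = 142.5000; (r_i+r_j)·cross = 37·142.5000 = 5272.5000
edge 3: (19,38)→(16.5,39.5)  cross = 19·39.5 − 16.5·38 = 123.5000; (r_i+r_j)·cross = 35.5·123.5000 = 4384.2500
edge 4: (16.5,39.5)→(4,39)  cross = 16.5·39 − 4·39.5 = 485.5000; (r_i+r_j)·cross = 20.5·485.5000 = 9952.7500
edge 5: (4,39)→(1.5,5.5)  cross = 4·5.5 − 1.5·39 = -36.5000; (r_i+r_j)·cross = 5.5·-36.5000 = -200.7500
Σcross = 893.2500 → A = |Σcross|/2 = 446.6250 mm²
Σ(r_i+r_j)·cross = 26636.6250 → first moment M = |Σ|/6 = 4439.4375
R_c = M/A = 4439.4375/446.6250 = 9.9400 mm
θ = 203° = 3.543018 rad
V = θ·R_c·A = 3.543018·9.9400·446.6250 = 15729.009 mm³

Volume = 15729.009 mm³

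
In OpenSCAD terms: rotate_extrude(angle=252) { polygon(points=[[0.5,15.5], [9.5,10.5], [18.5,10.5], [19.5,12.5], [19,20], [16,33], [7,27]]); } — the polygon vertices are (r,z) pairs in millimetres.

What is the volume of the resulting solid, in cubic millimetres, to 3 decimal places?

Volume = 13849.109 mm³

Profile (r,z), 7 vertices: (0.5,15.5) (9.5,10.5) (18.5,10.5) (19.5,12.5) (19,20) (16,33) (7,27)
edge 0: (0.5,15.5)→(9.5,10.5)  cross = 0.5·10.5 − 9.5·15.5 = -142.0000; (r_i+r_j)·cross = 10·-142.0000 = -1420.0000
edge 1: (9.5,10.5)→(18.5,10.5)  cross = 9.5·10.5 − 18.5·10.5 = -94.5000; (r_i+r_j)·cross = 28·-94.5000 = -2646.0000
edge 2: (18.5,10.5)→(19.5,12.5)  cross = 18.5·12.5 − 19.5·10.5 = 26.5000; (r_i+r_j)·cross = 38·26.5000 = 1007.0000
edge 3: (19.5,12.5)→(19,20)  cross = 19.5·20 − 19·12.5 = 152.5000; (r_i+r_j)·cross = 38.5·152.5000 = 5871.2500
edge 4: (19,20)→(16,33)  cross = 19·33 − 16·20 = 307.0000; (r_i+r_j)·cross = 35·307.0000 = 10745.0000
edge 5: (16,33)→(7,27)  cross = 16·27 − 7·33 = 201.0000; (r_i+r_j)·cross = 23·201.0000 = 4623.0000
edge 6: (7,27)→(0.5,15.5)  cross = 7·15.5 − 0.5·27 = 95.0000; (r_i+r_j)·cross = 7.5·95.0000 = 712.5000
Σcross = 545.5000 → A = |Σcross|/2 = 272.7500 mm²
Σ(r_i+r_j)·cross = 18892.7500 → first moment M = |Σ|/6 = 3148.7917
R_c = M/A = 3148.7917/272.7500 = 11.5446 mm
θ = 252° = 4.398230 rad
V = θ·R_c·A = 4.398230·11.5446·272.7500 = 13849.109 mm³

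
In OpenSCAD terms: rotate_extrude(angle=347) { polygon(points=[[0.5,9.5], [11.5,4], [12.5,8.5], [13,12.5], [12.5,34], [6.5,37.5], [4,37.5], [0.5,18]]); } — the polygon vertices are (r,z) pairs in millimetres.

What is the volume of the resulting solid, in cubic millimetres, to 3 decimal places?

Profile (r,z), 8 vertices: (0.5,9.5) (11.5,4) (12.5,8.5) (13,12.5) (12.5,34) (6.5,37.5) (4,37.5) (0.5,18)
edge 0: (0.5,9.5)→(11.5,4)  cross = 0.5·4 − 11.5·9.5 = -107.2500; (r_i+r_j)·cross = 12·-107.2500 = -1287.0000
edge 1: (11.5,4)→(12.5,8.5)  cross = 11.5·8.5 − 12.5·4 = 47.7500; (r_i+r_j)·cross = 24·47.7500 = 1146.0000
edge 2: (12.5,8.5)→(13,12.5)  cross = 12.5·12.5 − 13·8.5 = 45.7500; (r_i+r_j)·cross = 25.5·45.7500 = 1166.6250
edge 3: (13,12.5)→(12.5,34)  cross = 13·34 − 12.5·12.5 = 285.7500; (r_i+r_j)·cross = 25.5·285.7500 = 7286.6250
edge 4: (12.5,34)→(6.5,37.5)  cross = 12.5·37.5 − 6.5·34 = 247.7500; (r_i+r_j)·cross = 19·247.7500 = 4707.2500
edge 5: (6.5,37.5)→(4,37.5)  cross = 6.5·37.5 − 4·37.5 = 93.7500; (r_i+r_j)·cross = 10.5·93.7500 = 984.3750
edge 6: (4,37.5)→(0.5,18)  cross = 4·18 − 0.5·37.5 = 53.2500; (r_i+r_j)·cross = 4.5·53.2500 = 239.6250
edge 7: (0.5,18)→(0.5,9.5)  cross = 0.5·9.5 − 0.5·18 = -4.2500; (r_i+r_j)·cross = 1·-4.2500 = -4.2500
Σcross = 662.5000 → A = |Σcross|/2 = 331.2500 mm²
Σ(r_i+r_j)·cross = 14239.2500 → first moment M = |Σ|/6 = 2373.2083
R_c = M/A = 2373.2083/331.2500 = 7.1644 mm
θ = 347° = 6.056293 rad
V = θ·R_c·A = 6.056293·7.1644·331.2500 = 14372.844 mm³

Volume = 14372.844 mm³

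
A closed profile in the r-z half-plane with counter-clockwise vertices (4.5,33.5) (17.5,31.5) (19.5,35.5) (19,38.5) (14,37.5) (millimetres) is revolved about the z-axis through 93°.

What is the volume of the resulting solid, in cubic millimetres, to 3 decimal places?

Volume = 1270.323 mm³

Profile (r,z), 5 vertices: (4.5,33.5) (17.5,31.5) (19.5,35.5) (19,38.5) (14,37.5)
edge 0: (4.5,33.5)→(17.5,31.5)  cross = 4.5·31.5 − 17.5·33.5 = -444.5000; (r_i+r_j)·cross = 22·-444.5000 = -9779.0000
edge 1: (17.5,31.5)→(19.5,35.5)  cross = 17.5·35.5 − 19.5·31.5 = 7.0000; (r_i+r_j)·cross = 37·7.0000 = 259.0000
edge 2: (19.5,35.5)→(19,38.5)  cross = 19.5·38.5 − 19·35.5 = 76.2500; (r_i+r_j)·cross = 38.5·76.2500 = 2935.6250
edge 3: (19,38.5)→(14,37.5)  cross = 19·37.5 − 14·38.5 = 173.5000; (r_i+r_j)·cross = 33·173.5000 = 5725.5000
edge 4: (14,37.5)→(4.5,33.5)  cross = 14·33.5 − 4.5·37.5 = 300.2500; (r_i+r_j)·cross = 18.5·300.2500 = 5554.6250
Σcross = 112.5000 → A = |Σcross|/2 = 56.2500 mm²
Σ(r_i+r_j)·cross = 4695.7500 → first moment M = |Σ|/6 = 782.6250
R_c = M/A = 782.6250/56.2500 = 13.9133 mm
θ = 93° = 1.623156 rad
V = θ·R_c·A = 1.623156·13.9133·56.2500 = 1270.323 mm³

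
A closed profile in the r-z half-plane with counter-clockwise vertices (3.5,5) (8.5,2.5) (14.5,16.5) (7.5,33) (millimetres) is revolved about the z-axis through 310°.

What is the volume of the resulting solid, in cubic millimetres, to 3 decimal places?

Volume = 8055.814 mm³

Profile (r,z), 4 vertices: (3.5,5) (8.5,2.5) (14.5,16.5) (7.5,33)
edge 0: (3.5,5)→(8.5,2.5)  cross = 3.5·2.5 − 8.5·5 = -33.7500; (r_i+r_j)·cross = 12·-33.7500 = -405.0000
edge 1: (8.5,2.5)→(14.5,16.5)  cross = 8.5·16.5 − 14.5·2.5 = 104.0000; (r_i+r_j)·cross = 23·104.0000 = 2392.0000
edge 2: (14.5,16.5)→(7.5,33)  cross = 14.5·33 − 7.5·16.5 = 354.7500; (r_i+r_j)·cross = 22·354.7500 = 7804.5000
edge 3: (7.5,33)→(3.5,5)  cross = 7.5·5 − 3.5·33 = -78.0000; (r_i+r_j)·cross = 11·-78.0000 = -858.0000
Σcross = 347.0000 → A = |Σcross|/2 = 173.5000 mm²
Σ(r_i+r_j)·cross = 8933.5000 → first moment M = |Σ|/6 = 1488.9167
R_c = M/A = 1488.9167/173.5000 = 8.5817 mm
θ = 310° = 5.410521 rad
V = θ·R_c·A = 5.410521·8.5817·173.5000 = 8055.814 mm³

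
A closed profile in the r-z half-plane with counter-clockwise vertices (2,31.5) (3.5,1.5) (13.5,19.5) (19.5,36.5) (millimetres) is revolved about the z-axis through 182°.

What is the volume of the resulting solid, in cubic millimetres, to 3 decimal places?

Volume = 8245.927 mm³

Profile (r,z), 4 vertices: (2,31.5) (3.5,1.5) (13.5,19.5) (19.5,36.5)
edge 0: (2,31.5)→(3.5,1.5)  cross = 2·1.5 − 3.5·31.5 = -107.2500; (r_i+r_j)·cross = 5.5·-107.2500 = -589.8750
edge 1: (3.5,1.5)→(13.5,19.5)  cross = 3.5·19.5 − 13.5·1.5 = 48.0000; (r_i+r_j)·cross = 17·48.0000 = 816.0000
edge 2: (13.5,19.5)→(19.5,36.5)  cross = 13.5·36.5 − 19.5·19.5 = 112.5000; (r_i+r_j)·cross = 33·112.5000 = 3712.5000
edge 3: (19.5,36.5)→(2,31.5)  cross = 19.5·31.5 − 2·36.5 = 541.2500; (r_i+r_j)·cross = 21.5·541.2500 = 11636.8750
Σcross = 594.5000 → A = |Σcross|/2 = 297.2500 mm²
Σ(r_i+r_j)·cross = 15575.5000 → first moment M = |Σ|/6 = 2595.9167
R_c = M/A = 2595.9167/297.2500 = 8.7331 mm
θ = 182° = 3.176499 rad
V = θ·R_c·A = 3.176499·8.7331·297.2500 = 8245.927 mm³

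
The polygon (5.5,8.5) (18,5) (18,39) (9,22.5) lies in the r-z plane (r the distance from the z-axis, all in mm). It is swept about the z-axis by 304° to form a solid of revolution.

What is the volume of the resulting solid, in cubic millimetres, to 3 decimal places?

Profile (r,z), 4 vertices: (5.5,8.5) (18,5) (18,39) (9,22.5)
edge 0: (5.5,8.5)→(18,5)  cross = 5.5·5 − 18·8.5 = -125.5000; (r_i+r_j)·cross = 23.5·-125.5000 = -2949.2500
edge 1: (18,5)→(18,39)  cross = 18·39 − 18·5 = 612.0000; (r_i+r_j)·cross = 36·612.0000 = 22032.0000
edge 2: (18,39)→(9,22.5)  cross = 18·22.5 − 9·39 = 54.0000; (r_i+r_j)·cross = 27·54.0000 = 1458.0000
edge 3: (9,22.5)→(5.5,8.5)  cross = 9·8.5 − 5.5·22.5 = -47.2500; (r_i+r_j)·cross = 14.5·-47.2500 = -685.1250
Σcross = 493.2500 → A = |Σcross|/2 = 246.6250 mm²
Σ(r_i+r_j)·cross = 19855.6250 → first moment M = |Σ|/6 = 3309.2708
R_c = M/A = 3309.2708/246.6250 = 13.4182 mm
θ = 304° = 5.305801 rad
V = θ·R_c·A = 5.305801·13.4182·246.6250 = 17558.332 mm³

Volume = 17558.332 mm³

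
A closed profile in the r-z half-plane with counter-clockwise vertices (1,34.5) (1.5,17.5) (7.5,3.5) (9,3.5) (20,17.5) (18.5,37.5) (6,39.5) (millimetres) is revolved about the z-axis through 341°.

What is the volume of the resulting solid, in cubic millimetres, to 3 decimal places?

Volume = 30953.386 mm³

Profile (r,z), 7 vertices: (1,34.5) (1.5,17.5) (7.5,3.5) (9,3.5) (20,17.5) (18.5,37.5) (6,39.5)
edge 0: (1,34.5)→(1.5,17.5)  cross = 1·17.5 − 1.5·34.5 = -34.2500; (r_i+r_j)·cross = 2.5·-34.2500 = -85.6250
edge 1: (1.5,17.5)→(7.5,3.5)  cross = 1.5·3.5 − 7.5·17.5 = -126.0000; (r_i+r_j)·cross = 9·-126.0000 = -1134.0000
edge 2: (7.5,3.5)→(9,3.5)  cross = 7.5·3.5 − 9·3.5 = -5.2500; (r_i+r_j)·cross = 16.5·-5.2500 = -86.6250
edge 3: (9,3.5)→(20,17.5)  cross = 9·17.5 − 20·3.5 = 87.5000; (r_i+r_j)·cross = 29·87.5000 = 2537.5000
edge 4: (20,17.5)→(18.5,37.5)  cross = 20·37.5 − 18.5·17.5 = 426.2500; (r_i+r_j)·cross = 38.5·426.2500 = 16410.6250
edge 5: (18.5,37.5)→(6,39.5)  cross = 18.5·39.5 − 6·37.5 = 505.7500; (r_i+r_j)·cross = 24.5·505.7500 = 12390.8750
edge 6: (6,39.5)→(1,34.5)  cross = 6·34.5 − 1·39.5 = 167.5000; (r_i+r_j)·cross = 7·167.5000 = 1172.5000
Σcross = 1021.5000 → A = |Σcross|/2 = 510.7500 mm²
Σ(r_i+r_j)·cross = 31205.2500 → first moment M = |Σ|/6 = 5200.8750
R_c = M/A = 5200.8750/510.7500 = 10.1828 mm
θ = 341° = 5.951573 rad
V = θ·R_c·A = 5.951573·10.1828·510.7500 = 30953.386 mm³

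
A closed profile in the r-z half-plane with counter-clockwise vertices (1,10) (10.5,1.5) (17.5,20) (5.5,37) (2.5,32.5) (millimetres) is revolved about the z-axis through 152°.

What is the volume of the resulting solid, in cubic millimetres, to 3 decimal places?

Profile (r,z), 5 vertices: (1,10) (10.5,1.5) (17.5,20) (5.5,37) (2.5,32.5)
edge 0: (1,10)→(10.5,1.5)  cross = 1·1.5 − 10.5·10 = -103.5000; (r_i+r_j)·cross = 11.5·-103.5000 = -1190.2500
edge 1: (10.5,1.5)→(17.5,20)  cross = 10.5·20 − 17.5·1.5 = 183.7500; (r_i+r_j)·cross = 28·183.7500 = 5145.0000
edge 2: (17.5,20)→(5.5,37)  cross = 17.5·37 − 5.5·20 = 537.5000; (r_i+r_j)·cross = 23·537.5000 = 12362.5000
edge 3: (5.5,37)→(2.5,32.5)  cross = 5.5·32.5 − 2.5·37 = 86.2500; (r_i+r_j)·cross = 8·86.2500 = 690.0000
edge 4: (2.5,32.5)→(1,10)  cross = 2.5·10 − 1·32.5 = -7.5000; (r_i+r_j)·cross = 3.5·-7.5000 = -26.2500
Σcross = 696.5000 → A = |Σcross|/2 = 348.2500 mm²
Σ(r_i+r_j)·cross = 16981.0000 → first moment M = |Σ|/6 = 2830.1667
R_c = M/A = 2830.1667/348.2500 = 8.1268 mm
θ = 152° = 2.652900 rad
V = θ·R_c·A = 2.652900·8.1268·348.2500 = 7508.150 mm³

Volume = 7508.150 mm³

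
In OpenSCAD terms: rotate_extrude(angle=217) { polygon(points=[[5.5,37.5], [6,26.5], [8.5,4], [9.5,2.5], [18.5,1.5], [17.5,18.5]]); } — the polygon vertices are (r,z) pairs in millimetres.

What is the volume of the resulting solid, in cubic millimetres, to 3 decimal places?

Volume = 12058.022 mm³

Profile (r,z), 6 vertices: (5.5,37.5) (6,26.5) (8.5,4) (9.5,2.5) (18.5,1.5) (17.5,18.5)
edge 0: (5.5,37.5)→(6,26.5)  cross = 5.5·26.5 − 6·37.5 = -79.2500; (r_i+r_j)·cross = 11.5·-79.2500 = -911.3750
edge 1: (6,26.5)→(8.5,4)  cross = 6·4 − 8.5·26.5 = -201.2500; (r_i+r_j)·cross = 14.5·-201.2500 = -2918.1250
edge 2: (8.5,4)→(9.5,2.5)  cross = 8.5·2.5 − 9.5·4 = -16.7500; (r_i+r_j)·cross = 18·-16.7500 = -301.5000
edge 3: (9.5,2.5)→(18.5,1.5)  cross = 9.5·1.5 − 18.5·2.5 = -32.0000; (r_i+r_j)·cross = 28·-32.0000 = -896.0000
edge 4: (18.5,1.5)→(17.5,18.5)  cross = 18.5·18.5 − 17.5·1.5 = 316.0000; (r_i+r_j)·cross = 36·316.0000 = 11376.0000
edge 5: (17.5,18.5)→(5.5,37.5)  cross = 17.5·37.5 − 5.5·18.5 = 554.5000; (r_i+r_j)·cross = 23·554.5000 = 12753.5000
Σcross = 541.2500 → A = |Σcross|/2 = 270.6250 mm²
Σ(r_i+r_j)·cross = 19102.5000 → first moment M = |Σ|/6 = 3183.7500
R_c = M/A = 3183.7500/270.6250 = 11.7644 mm
θ = 217° = 3.787364 rad
V = θ·R_c·A = 3.787364·11.7644·270.6250 = 12058.022 mm³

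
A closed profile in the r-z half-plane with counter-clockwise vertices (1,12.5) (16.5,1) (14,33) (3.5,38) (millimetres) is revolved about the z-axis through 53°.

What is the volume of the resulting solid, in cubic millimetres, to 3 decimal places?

Profile (r,z), 4 vertices: (1,12.5) (16.5,1) (14,33) (3.5,38)
edge 0: (1,12.5)→(16.5,1)  cross = 1·1 − 16.5·12.5 = -205.2500; (r_i+r_j)·cross = 17.5·-205.2500 = -3591.8750
edge 1: (16.5,1)→(14,33)  cross = 16.5·33 − 14·1 = 530.5000; (r_i+r_j)·cross = 30.5·530.5000 = 16180.2500
edge 2: (14,33)→(3.5,38)  cross = 14·38 − 3.5·33 = 416.5000; (r_i+r_j)·cross = 17.5·416.5000 = 7288.7500
edge 3: (3.5,38)→(1,12.5)  cross = 3.5·12.5 − 1·38 = 5.7500; (r_i+r_j)·cross = 4.5·5.7500 = 25.8750
Σcross = 747.5000 → A = |Σcross|/2 = 373.7500 mm²
Σ(r_i+r_j)·cross = 19903.0000 → first moment M = |Σ|/6 = 3317.1667
R_c = M/A = 3317.1667/373.7500 = 8.8754 mm
θ = 53° = 0.925025 rad
V = θ·R_c·A = 0.925025·8.8754·373.7500 = 3068.460 mm³

Volume = 3068.460 mm³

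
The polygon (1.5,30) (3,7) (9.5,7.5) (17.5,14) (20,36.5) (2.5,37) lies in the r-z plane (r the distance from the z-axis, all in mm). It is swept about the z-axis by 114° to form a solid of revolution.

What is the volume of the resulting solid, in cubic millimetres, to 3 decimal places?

Volume = 9042.245 mm³

Profile (r,z), 6 vertices: (1.5,30) (3,7) (9.5,7.5) (17.5,14) (20,36.5) (2.5,37)
edge 0: (1.5,30)→(3,7)  cross = 1.5·7 − 3·30 = -79.5000; (r_i+r_j)·cross = 4.5·-79.5000 = -357.7500
edge 1: (3,7)→(9.5,7.5)  cross = 3·7.5 − 9.5·7 = -44.0000; (r_i+r_j)·cross = 12.5·-44.0000 = -550.0000
edge 2: (9.5,7.5)→(17.5,14)  cross = 9.5·14 − 17.5·7.5 = 1.7500; (r_i+r_j)·cross = 27·1.7500 = 47.2500
edge 3: (17.5,14)→(20,36.5)  cross = 17.5·36.5 − 20·14 = 358.7500; (r_i+r_j)·cross = 37.5·358.7500 = 13453.1250
edge 4: (20,36.5)→(2.5,37)  cross = 20·37 − 2.5·36.5 = 648.7500; (r_i+r_j)·cross = 22.5·648.7500 = 14596.8750
edge 5: (2.5,37)→(1.5,30)  cross = 2.5·30 − 1.5·37 = 19.5000; (r_i+r_j)·cross = 4·19.5000 = 78.0000
Σcross = 905.2500 → A = |Σcross|/2 = 452.6250 mm²
Σ(r_i+r_j)·cross = 27267.5000 → first moment M = |Σ|/6 = 4544.5833
R_c = M/A = 4544.5833/452.6250 = 10.0405 mm
θ = 114° = 1.989675 rad
V = θ·R_c·A = 1.989675·10.0405·452.6250 = 9042.245 mm³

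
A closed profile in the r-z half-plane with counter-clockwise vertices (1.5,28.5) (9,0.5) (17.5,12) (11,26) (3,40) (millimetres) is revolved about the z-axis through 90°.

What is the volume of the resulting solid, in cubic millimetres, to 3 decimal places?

Profile (r,z), 5 vertices: (1.5,28.5) (9,0.5) (17.5,12) (11,26) (3,40)
edge 0: (1.5,28.5)→(9,0.5)  cross = 1.5·0.5 − 9·28.5 = -255.7500; (r_i+r_j)·cross = 10.5·-255.7500 = -2685.3750
edge 1: (9,0.5)→(17.5,12)  cross = 9·12 − 17.5·0.5 = 99.2500; (r_i+r_j)·cross = 26.5·99.2500 = 2630.1250
edge 2: (17.5,12)→(11,26)  cross = 17.5·26 − 11·12 = 323.0000; (r_i+r_j)·cross = 28.5·323.0000 = 9205.5000
edge 3: (11,26)→(3,40)  cross = 11·40 − 3·26 = 362.0000; (r_i+r_j)·cross = 14·362.0000 = 5068.0000
edge 4: (3,40)→(1.5,28.5)  cross = 3·28.5 − 1.5·40 = 25.5000; (r_i+r_j)·cross = 4.5·25.5000 = 114.7500
Σcross = 554.0000 → A = |Σcross|/2 = 277.0000 mm²
Σ(r_i+r_j)·cross = 14333.0000 → first moment M = |Σ|/6 = 2388.8333
R_c = M/A = 2388.8333/277.0000 = 8.6239 mm
θ = 90° = 1.570796 rad
V = θ·R_c·A = 1.570796·8.6239·277.0000 = 3752.371 mm³

Volume = 3752.371 mm³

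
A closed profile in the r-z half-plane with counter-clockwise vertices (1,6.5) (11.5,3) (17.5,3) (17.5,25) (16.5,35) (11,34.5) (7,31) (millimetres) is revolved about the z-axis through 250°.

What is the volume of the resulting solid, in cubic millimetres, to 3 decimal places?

Profile (r,z), 7 vertices: (1,6.5) (11.5,3) (17.5,3) (17.5,25) (16.5,35) (11,34.5) (7,31)
edge 0: (1,6.5)→(11.5,3)  cross = 1·3 − 11.5·6.5 = -71.7500; (r_i+r_j)·cross = 12.5·-71.7500 = -896.8750
edge 1: (11.5,3)→(17.5,3)  cross = 11.5·3 − 17.5·3 = -18.0000; (r_i+r_j)·cross = 29·-18.0000 = -522.0000
edge 2: (17.5,3)→(17.5,25)  cross = 17.5·25 − 17.5·3 = 385.0000; (r_i+r_j)·cross = 35·385.0000 = 13475.0000
edge 3: (17.5,25)→(16.5,35)  cross = 17.5·35 − 16.5·25 = 200.0000; (r_i+r_j)·cross = 34·200.0000 = 6800.0000
edge 4: (16.5,35)→(11,34.5)  cross = 16.5·34.5 − 11·35 = 184.2500; (r_i+r_j)·cross = 27.5·184.2500 = 5066.8750
edge 5: (11,34.5)→(7,31)  cross = 11·31 − 7·34.5 = 99.5000; (r_i+r_j)·cross = 18·99.5000 = 1791.0000
edge 6: (7,31)→(1,6.5)  cross = 7·6.5 − 1·31 = 14.5000; (r_i+r_j)·cross = 8·14.5000 = 116.0000
Σcross = 793.5000 → A = |Σcross|/2 = 396.7500 mm²
Σ(r_i+r_j)·cross = 25830.0000 → first moment M = |Σ|/6 = 4305.0000
R_c = M/A = 4305.0000/396.7500 = 10.8507 mm
θ = 250° = 4.363323 rad
V = θ·R_c·A = 4.363323·10.8507·396.7500 = 18784.106 mm³

Volume = 18784.106 mm³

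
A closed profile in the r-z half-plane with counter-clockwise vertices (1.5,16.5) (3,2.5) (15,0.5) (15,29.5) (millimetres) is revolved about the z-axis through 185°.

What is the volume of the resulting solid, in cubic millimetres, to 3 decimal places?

Volume = 8367.992 mm³

Profile (r,z), 4 vertices: (1.5,16.5) (3,2.5) (15,0.5) (15,29.5)
edge 0: (1.5,16.5)→(3,2.5)  cross = 1.5·2.5 − 3·16.5 = -45.7500; (r_i+r_j)·cross = 4.5·-45.7500 = -205.8750
edge 1: (3,2.5)→(15,0.5)  cross = 3·0.5 − 15·2.5 = -36.0000; (r_i+r_j)·cross = 18·-36.0000 = -648.0000
edge 2: (15,0.5)→(15,29.5)  cross = 15·29.5 − 15·0.5 = 435.0000; (r_i+r_j)·cross = 30·435.0000 = 13050.0000
edge 3: (15,29.5)→(1.5,16.5)  cross = 15·16.5 − 1.5·29.5 = 203.2500; (r_i+r_j)·cross = 16.5·203.2500 = 3353.6250
Σcross = 556.5000 → A = |Σcross|/2 = 278.2500 mm²
Σ(r_i+r_j)·cross = 15549.7500 → first moment M = |Σ|/6 = 2591.6250
R_c = M/A = 2591.6250/278.2500 = 9.3140 mm
θ = 185° = 3.228859 rad
V = θ·R_c·A = 3.228859·9.3140·278.2500 = 8367.992 mm³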